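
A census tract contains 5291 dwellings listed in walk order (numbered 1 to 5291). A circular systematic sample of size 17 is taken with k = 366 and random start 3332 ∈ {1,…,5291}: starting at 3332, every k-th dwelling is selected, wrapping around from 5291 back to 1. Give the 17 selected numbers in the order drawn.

Selection 1: 3332
Selection 2: 3332 + 366 = 3698
Selection 3: 3698 + 366 = 4064
Selection 4: 4064 + 366 = 4430
Selection 5: 4430 + 366 = 4796
Selection 6: 4796 + 366 = 5162
Selection 7: 5162 + 366 = 5528 → 5528 − 5291 = 237
Selection 8: 237 + 366 = 603
Selection 9: 603 + 366 = 969
Selection 10: 969 + 366 = 1335
Selection 11: 1335 + 366 = 1701
Selection 12: 1701 + 366 = 2067
Selection 13: 2067 + 366 = 2433
Selection 14: 2433 + 366 = 2799
Selection 15: 2799 + 366 = 3165
Selection 16: 3165 + 366 = 3531
Selection 17: 3531 + 366 = 3897

3332, 3698, 4064, 4430, 4796, 5162, 237, 603, 969, 1335, 1701, 2067, 2433, 2799, 3165, 3531, 3897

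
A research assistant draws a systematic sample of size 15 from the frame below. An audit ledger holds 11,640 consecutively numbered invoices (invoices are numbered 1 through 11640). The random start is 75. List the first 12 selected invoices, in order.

75, 851, 1627, 2403, 3179, 3955, 4731, 5507, 6283, 7059, 7835, 8611

k = N/n = 11640/15 = 776
invoice 1: 75
invoice 2: 75 + 776 = 851
invoice 3: 851 + 776 = 1627
invoice 4: 1627 + 776 = 2403
invoice 5: 2403 + 776 = 3179
invoice 6: 3179 + 776 = 3955
invoice 7: 3955 + 776 = 4731
invoice 8: 4731 + 776 = 5507
invoice 9: 5507 + 776 = 6283
invoice 10: 6283 + 776 = 7059
invoice 11: 7059 + 776 = 7835
invoice 12: 7835 + 776 = 8611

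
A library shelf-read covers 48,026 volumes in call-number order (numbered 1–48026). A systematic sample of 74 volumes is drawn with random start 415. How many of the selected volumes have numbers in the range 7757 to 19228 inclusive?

17

k = 48026/74 = 649
First selection ≥ 7757: 415 + ⌈(7757−415)/649⌉·649 = 415 + 12×649 = 8203
Last selection ≤ 19228: 415 + ⌊(19228−415)/649⌋·649 = 415 + 28×649 = 18587
Count = 28 − 12 + 1 = 17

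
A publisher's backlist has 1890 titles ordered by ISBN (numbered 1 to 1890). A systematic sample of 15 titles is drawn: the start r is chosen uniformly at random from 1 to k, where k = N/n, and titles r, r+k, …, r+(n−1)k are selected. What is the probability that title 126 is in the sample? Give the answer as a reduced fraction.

k = 1890/15 = 126.
Title 126 is selected iff r ≡ 126 (mod 126); exactly one such r in {1,…,126}.
Inclusion probability = 1/126.

1/126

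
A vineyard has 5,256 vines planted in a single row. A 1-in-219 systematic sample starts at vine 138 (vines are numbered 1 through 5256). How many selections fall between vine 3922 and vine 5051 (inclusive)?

5

k = 219
First selection ≥ 3922: 138 + ⌈(3922−138)/219⌉·219 = 138 + 18×219 = 4080
Last selection ≤ 5051: 138 + ⌊(5051−138)/219⌋·219 = 138 + 22×219 = 4956
Count = 22 − 18 + 1 = 5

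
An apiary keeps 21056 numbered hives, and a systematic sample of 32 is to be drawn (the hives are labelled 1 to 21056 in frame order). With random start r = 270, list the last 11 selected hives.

k = N/n = 21056/32 = 658
22nd selection = 270 + 21×658 = 14088
23rd: 14088 + 658 = 14746
24th: 14746 + 658 = 15404
25th: 15404 + 658 = 16062
26th: 16062 + 658 = 16720
27th: 16720 + 658 = 17378
28th: 17378 + 658 = 18036
29th: 18036 + 658 = 18694
30th: 18694 + 658 = 19352
31st: 19352 + 658 = 20010
32nd: 20010 + 658 = 20668

14088, 14746, 15404, 16062, 16720, 17378, 18036, 18694, 19352, 20010, 20668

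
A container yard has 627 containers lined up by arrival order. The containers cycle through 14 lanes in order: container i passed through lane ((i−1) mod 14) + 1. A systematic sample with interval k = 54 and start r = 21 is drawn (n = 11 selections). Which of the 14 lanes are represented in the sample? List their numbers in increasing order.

1, 3, 5, 7, 9, 11, 13

Consecutive selections differ by k = 54, so their lane numbers differ by 54 mod 14 = 12.
gcd(54, 14) = 2, so the sample visits 14/2 = 7 distinct residues mod 14.
Start 21 is lane 7; the lanes hit are 1, 3, 5, 7, 9, 11, 13.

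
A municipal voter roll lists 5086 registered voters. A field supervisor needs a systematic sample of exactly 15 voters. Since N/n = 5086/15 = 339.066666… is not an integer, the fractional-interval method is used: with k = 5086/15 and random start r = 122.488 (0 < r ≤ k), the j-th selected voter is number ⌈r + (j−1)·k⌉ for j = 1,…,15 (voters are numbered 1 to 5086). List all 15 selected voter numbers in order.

j=1: r + 0k = 122.488 → ⌈·⌉ = 123
j=2: r + 1k = 461.554666… → ⌈·⌉ = 462
j=3: r + 2k = 800.621333… → ⌈·⌉ = 801
j=4: r + 3k = 1139.688 → ⌈·⌉ = 1140
j=5: r + 4k = 1478.754666… → ⌈·⌉ = 1479
j=6: r + 5k = 1817.821333… → ⌈·⌉ = 1818
j=7: r + 6k = 2156.888 → ⌈·⌉ = 2157
j=8: r + 7k = 2495.954666… → ⌈·⌉ = 2496
j=9: r + 8k = 2835.021333… → ⌈·⌉ = 2836
j=10: r + 9k = 3174.088 → ⌈·⌉ = 3175
j=11: r + 10k = 3513.154666… → ⌈·⌉ = 3514
j=12: r + 11k = 3852.221333… → ⌈·⌉ = 3853
j=13: r + 12k = 4191.288 → ⌈·⌉ = 4192
j=14: r + 13k = 4530.354666… → ⌈·⌉ = 4531
j=15: r + 14k = 4869.421333… → ⌈·⌉ = 4870

123, 462, 801, 1140, 1479, 1818, 2157, 2496, 2836, 3175, 3514, 3853, 4192, 4531, 4870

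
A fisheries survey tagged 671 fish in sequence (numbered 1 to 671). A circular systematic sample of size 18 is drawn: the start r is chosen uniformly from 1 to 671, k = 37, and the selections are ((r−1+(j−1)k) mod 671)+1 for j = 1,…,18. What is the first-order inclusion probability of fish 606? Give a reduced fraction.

18/671

For each position j, as r ranges over 1…671 the j-th selection hits every fish exactly once, so fish 606 is selected for exactly 18 of the 671 starts.
Inclusion probability = 18/671.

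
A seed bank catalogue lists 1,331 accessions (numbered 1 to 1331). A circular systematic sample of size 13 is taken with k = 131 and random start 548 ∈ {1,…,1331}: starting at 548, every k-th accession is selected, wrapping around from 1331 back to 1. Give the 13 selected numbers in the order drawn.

548, 679, 810, 941, 1072, 1203, 3, 134, 265, 396, 527, 658, 789

Selection 1: 548
Selection 2: 548 + 131 = 679
Selection 3: 679 + 131 = 810
Selection 4: 810 + 131 = 941
Selection 5: 941 + 131 = 1072
Selection 6: 1072 + 131 = 1203
Selection 7: 1203 + 131 = 1334 → 1334 − 1331 = 3
Selection 8: 3 + 131 = 134
Selection 9: 134 + 131 = 265
Selection 10: 265 + 131 = 396
Selection 11: 396 + 131 = 527
Selection 12: 527 + 131 = 658
Selection 13: 658 + 131 = 789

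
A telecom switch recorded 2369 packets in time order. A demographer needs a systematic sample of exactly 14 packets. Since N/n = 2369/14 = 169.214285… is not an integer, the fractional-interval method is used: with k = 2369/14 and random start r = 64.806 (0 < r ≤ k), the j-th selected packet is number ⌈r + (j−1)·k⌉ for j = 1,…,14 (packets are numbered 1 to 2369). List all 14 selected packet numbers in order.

65, 235, 404, 573, 742, 911, 1081, 1250, 1419, 1588, 1757, 1927, 2096, 2265

j=1: r + 0k = 64.806 → ⌈·⌉ = 65
j=2: r + 1k = 234.020285… → ⌈·⌉ = 235
j=3: r + 2k = 403.234571… → ⌈·⌉ = 404
j=4: r + 3k = 572.448857… → ⌈·⌉ = 573
j=5: r + 4k = 741.663142… → ⌈·⌉ = 742
j=6: r + 5k = 910.877428… → ⌈·⌉ = 911
j=7: r + 6k = 1080.091714… → ⌈·⌉ = 1081
j=8: r + 7k = 1249.306 → ⌈·⌉ = 1250
j=9: r + 8k = 1418.520285… → ⌈·⌉ = 1419
j=10: r + 9k = 1587.734571… → ⌈·⌉ = 1588
j=11: r + 10k = 1756.948857… → ⌈·⌉ = 1757
j=12: r + 11k = 1926.163142… → ⌈·⌉ = 1927
j=13: r + 12k = 2095.377428… → ⌈·⌉ = 2096
j=14: r + 13k = 2264.591714… → ⌈·⌉ = 2265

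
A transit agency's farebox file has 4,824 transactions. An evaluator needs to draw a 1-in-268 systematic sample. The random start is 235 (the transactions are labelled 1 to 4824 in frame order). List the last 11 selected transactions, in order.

2111, 2379, 2647, 2915, 3183, 3451, 3719, 3987, 4255, 4523, 4791

8th selection = 235 + 7×268 = 2111
9th: 2111 + 268 = 2379
10th: 2379 + 268 = 2647
11th: 2647 + 268 = 2915
12th: 2915 + 268 = 3183
13th: 3183 + 268 = 3451
14th: 3451 + 268 = 3719
15th: 3719 + 268 = 3987
16th: 3987 + 268 = 4255
17th: 4255 + 268 = 4523
18th: 4523 + 268 = 4791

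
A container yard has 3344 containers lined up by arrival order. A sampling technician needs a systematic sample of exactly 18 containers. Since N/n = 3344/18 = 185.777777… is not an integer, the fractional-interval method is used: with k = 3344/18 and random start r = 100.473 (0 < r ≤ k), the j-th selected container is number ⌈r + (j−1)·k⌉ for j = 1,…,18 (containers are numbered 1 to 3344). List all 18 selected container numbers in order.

j=1: r + 0k = 100.473 → ⌈·⌉ = 101
j=2: r + 1k = 286.250777… → ⌈·⌉ = 287
j=3: r + 2k = 472.028555… → ⌈·⌉ = 473
j=4: r + 3k = 657.806333… → ⌈·⌉ = 658
j=5: r + 4k = 843.584111… → ⌈·⌉ = 844
j=6: r + 5k = 1029.361888… → ⌈·⌉ = 1030
j=7: r + 6k = 1215.139666… → ⌈·⌉ = 1216
j=8: r + 7k = 1400.917444… → ⌈·⌉ = 1401
j=9: r + 8k = 1586.695222… → ⌈·⌉ = 1587
j=10: r + 9k = 1772.473 → ⌈·⌉ = 1773
j=11: r + 10k = 1958.250777… → ⌈·⌉ = 1959
j=12: r + 11k = 2144.028555… → ⌈·⌉ = 2145
j=13: r + 12k = 2329.806333… → ⌈·⌉ = 2330
j=14: r + 13k = 2515.584111… → ⌈·⌉ = 2516
j=15: r + 14k = 2701.361888… → ⌈·⌉ = 2702
j=16: r + 15k = 2887.139666… → ⌈·⌉ = 2888
j=17: r + 16k = 3072.917444… → ⌈·⌉ = 3073
j=18: r + 17k = 3258.695222… → ⌈·⌉ = 3259

101, 287, 473, 658, 844, 1030, 1216, 1401, 1587, 1773, 1959, 2145, 2330, 2516, 2702, 2888, 3073, 3259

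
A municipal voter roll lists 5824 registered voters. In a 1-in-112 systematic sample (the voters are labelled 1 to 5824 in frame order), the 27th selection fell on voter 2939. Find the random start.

27

k = 112
r = 2939 − (27−1)×112 = 2939 − 2912 = 27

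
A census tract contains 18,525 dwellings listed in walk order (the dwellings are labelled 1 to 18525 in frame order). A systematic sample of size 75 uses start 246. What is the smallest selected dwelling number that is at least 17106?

k = 18525/75 = 247
Steps past start: ⌈(17106 − 246)/247⌉ = ⌈16860/247⌉ = 69
Selected dwelling: 246 + 69×247 = 17289

17289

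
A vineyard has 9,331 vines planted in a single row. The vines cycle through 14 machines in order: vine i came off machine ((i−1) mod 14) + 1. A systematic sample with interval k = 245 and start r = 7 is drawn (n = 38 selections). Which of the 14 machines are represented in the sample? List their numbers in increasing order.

7, 14

Consecutive selections differ by k = 245, so their machine numbers differ by 245 mod 14 = 7.
gcd(245, 14) = 7, so the sample visits 14/7 = 2 distinct residues mod 14.
Start 7 is machine 7; the machines hit are 7, 14.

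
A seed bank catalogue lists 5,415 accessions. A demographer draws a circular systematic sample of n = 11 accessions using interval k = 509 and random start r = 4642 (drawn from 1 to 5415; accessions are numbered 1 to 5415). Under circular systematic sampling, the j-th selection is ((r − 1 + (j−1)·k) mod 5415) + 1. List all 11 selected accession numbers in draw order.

4642, 5151, 245, 754, 1263, 1772, 2281, 2790, 3299, 3808, 4317

Selection 1: 4642
Selection 2: 4642 + 509 = 5151
Selection 3: 5151 + 509 = 5660 → 5660 − 5415 = 245
Selection 4: 245 + 509 = 754
Selection 5: 754 + 509 = 1263
Selection 6: 1263 + 509 = 1772
Selection 7: 1772 + 509 = 2281
Selection 8: 2281 + 509 = 2790
Selection 9: 2790 + 509 = 3299
Selection 10: 3299 + 509 = 3808
Selection 11: 3808 + 509 = 4317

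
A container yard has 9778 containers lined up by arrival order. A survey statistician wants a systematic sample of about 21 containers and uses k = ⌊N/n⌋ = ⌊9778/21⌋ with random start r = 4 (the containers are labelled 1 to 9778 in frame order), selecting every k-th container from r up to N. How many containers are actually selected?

k = ⌊9778/21⌋ = 465
Achieved size = ⌊(9778 − 4)/465⌋ + 1 = ⌊9774/465⌋ + 1 = 21 + 1 = 22
(last selection: 4 + 21×465 = 9769 ≤ 9778; next would be 10234 > 9778)

22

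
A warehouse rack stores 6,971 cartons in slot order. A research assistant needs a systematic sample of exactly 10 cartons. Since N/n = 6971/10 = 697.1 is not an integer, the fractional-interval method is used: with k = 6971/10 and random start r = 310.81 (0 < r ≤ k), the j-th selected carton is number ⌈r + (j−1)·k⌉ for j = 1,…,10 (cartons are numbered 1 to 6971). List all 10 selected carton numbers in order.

311, 1008, 1706, 2403, 3100, 3797, 4494, 5191, 5888, 6585

j=1: r + 0k = 310.81 → ⌈·⌉ = 311
j=2: r + 1k = 1007.91 → ⌈·⌉ = 1008
j=3: r + 2k = 1705.01 → ⌈·⌉ = 1706
j=4: r + 3k = 2402.11 → ⌈·⌉ = 2403
j=5: r + 4k = 3099.21 → ⌈·⌉ = 3100
j=6: r + 5k = 3796.31 → ⌈·⌉ = 3797
j=7: r + 6k = 4493.41 → ⌈·⌉ = 4494
j=8: r + 7k = 5190.51 → ⌈·⌉ = 5191
j=9: r + 8k = 5887.61 → ⌈·⌉ = 5888
j=10: r + 9k = 6584.71 → ⌈·⌉ = 6585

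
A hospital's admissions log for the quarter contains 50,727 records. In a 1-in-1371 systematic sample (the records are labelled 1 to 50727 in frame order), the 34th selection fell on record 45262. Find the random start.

k = 1371
r = 45262 − (34−1)×1371 = 45262 − 45243 = 19

19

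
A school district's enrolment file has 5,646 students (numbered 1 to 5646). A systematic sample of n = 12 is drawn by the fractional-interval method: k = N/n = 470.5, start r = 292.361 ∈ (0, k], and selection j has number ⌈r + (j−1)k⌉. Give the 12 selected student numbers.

293, 763, 1234, 1704, 2175, 2645, 3116, 3586, 4057, 4527, 4998, 5468

j=1: r + 0k = 292.361 → ⌈·⌉ = 293
j=2: r + 1k = 762.861 → ⌈·⌉ = 763
j=3: r + 2k = 1233.361 → ⌈·⌉ = 1234
j=4: r + 3k = 1703.861 → ⌈·⌉ = 1704
j=5: r + 4k = 2174.361 → ⌈·⌉ = 2175
j=6: r + 5k = 2644.861 → ⌈·⌉ = 2645
j=7: r + 6k = 3115.361 → ⌈·⌉ = 3116
j=8: r + 7k = 3585.861 → ⌈·⌉ = 3586
j=9: r + 8k = 4056.361 → ⌈·⌉ = 4057
j=10: r + 9k = 4526.861 → ⌈·⌉ = 4527
j=11: r + 10k = 4997.361 → ⌈·⌉ = 4998
j=12: r + 11k = 5467.861 → ⌈·⌉ = 5468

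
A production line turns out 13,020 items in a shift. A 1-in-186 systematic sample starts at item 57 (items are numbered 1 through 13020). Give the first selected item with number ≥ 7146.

7311

k = 186
Steps past start: ⌈(7146 − 57)/186⌉ = ⌈7089/186⌉ = 39
Selected item: 57 + 39×186 = 7311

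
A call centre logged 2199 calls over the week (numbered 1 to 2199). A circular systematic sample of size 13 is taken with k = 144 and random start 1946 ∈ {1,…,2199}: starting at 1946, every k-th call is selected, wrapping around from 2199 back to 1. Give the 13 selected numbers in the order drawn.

1946, 2090, 35, 179, 323, 467, 611, 755, 899, 1043, 1187, 1331, 1475

Selection 1: 1946
Selection 2: 1946 + 144 = 2090
Selection 3: 2090 + 144 = 2234 → 2234 − 2199 = 35
Selection 4: 35 + 144 = 179
Selection 5: 179 + 144 = 323
Selection 6: 323 + 144 = 467
Selection 7: 467 + 144 = 611
Selection 8: 611 + 144 = 755
Selection 9: 755 + 144 = 899
Selection 10: 899 + 144 = 1043
Selection 11: 1043 + 144 = 1187
Selection 12: 1187 + 144 = 1331
Selection 13: 1331 + 144 = 1475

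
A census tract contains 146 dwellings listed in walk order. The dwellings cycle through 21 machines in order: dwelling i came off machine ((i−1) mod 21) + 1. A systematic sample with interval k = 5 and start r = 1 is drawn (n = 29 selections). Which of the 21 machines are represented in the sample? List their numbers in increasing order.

1, 2, 3, 4, 5, 6, 7, 8, 9, 10, 11, 12, 13, 14, 15, 16, 17, 18, 19, 20, 21

Consecutive selections differ by k = 5, so their machine numbers differ by 5 mod 21 = 5.
gcd(5, 21) = 1, so the sample visits 21/1 = 21 distinct residues mod 21.
Start 1 is machine 1; the machines hit are 1, 2, 3, 4, 5, 6, 7, 8, 9, 10, 11, 12, 13, 14, 15, 16, 17, 18, 19, 20, 21.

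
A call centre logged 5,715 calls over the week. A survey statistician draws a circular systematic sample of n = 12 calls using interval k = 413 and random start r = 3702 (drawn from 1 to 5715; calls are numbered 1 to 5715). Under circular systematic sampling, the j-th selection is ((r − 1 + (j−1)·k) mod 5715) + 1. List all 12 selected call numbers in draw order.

Selection 1: 3702
Selection 2: 3702 + 413 = 4115
Selection 3: 4115 + 413 = 4528
Selection 4: 4528 + 413 = 4941
Selection 5: 4941 + 413 = 5354
Selection 6: 5354 + 413 = 5767 → 5767 − 5715 = 52
Selection 7: 52 + 413 = 465
Selection 8: 465 + 413 = 878
Selection 9: 878 + 413 = 1291
Selection 10: 1291 + 413 = 1704
Selection 11: 1704 + 413 = 2117
Selection 12: 2117 + 413 = 2530

3702, 4115, 4528, 4941, 5354, 52, 465, 878, 1291, 1704, 2117, 2530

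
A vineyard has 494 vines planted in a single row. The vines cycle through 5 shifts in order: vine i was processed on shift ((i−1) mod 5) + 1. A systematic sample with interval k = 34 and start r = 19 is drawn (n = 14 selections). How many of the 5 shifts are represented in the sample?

Consecutive selections differ by k = 34, so their shift numbers differ by 34 mod 5 = 4.
gcd(34, 5) = 1, so the sample visits 5/1 = 5 distinct residues mod 5.
Start 19 is shift 4; the shifts hit are 1, 2, 3, 4, 5.

5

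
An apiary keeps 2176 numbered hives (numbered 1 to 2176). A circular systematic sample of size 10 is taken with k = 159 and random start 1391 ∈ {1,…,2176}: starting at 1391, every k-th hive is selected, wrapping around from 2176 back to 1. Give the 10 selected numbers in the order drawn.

1391, 1550, 1709, 1868, 2027, 10, 169, 328, 487, 646

Selection 1: 1391
Selection 2: 1391 + 159 = 1550
Selection 3: 1550 + 159 = 1709
Selection 4: 1709 + 159 = 1868
Selection 5: 1868 + 159 = 2027
Selection 6: 2027 + 159 = 2186 → 2186 − 2176 = 10
Selection 7: 10 + 159 = 169
Selection 8: 169 + 159 = 328
Selection 9: 328 + 159 = 487
Selection 10: 487 + 159 = 646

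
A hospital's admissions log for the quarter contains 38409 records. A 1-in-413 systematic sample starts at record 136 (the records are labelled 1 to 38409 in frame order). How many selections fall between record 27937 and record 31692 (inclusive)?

k = 413
First selection ≥ 27937: 136 + ⌈(27937−136)/413⌉·413 = 136 + 68×413 = 28220
Last selection ≤ 31692: 136 + ⌊(31692−136)/413⌋·413 = 136 + 76×413 = 31524
Count = 76 − 68 + 1 = 9

9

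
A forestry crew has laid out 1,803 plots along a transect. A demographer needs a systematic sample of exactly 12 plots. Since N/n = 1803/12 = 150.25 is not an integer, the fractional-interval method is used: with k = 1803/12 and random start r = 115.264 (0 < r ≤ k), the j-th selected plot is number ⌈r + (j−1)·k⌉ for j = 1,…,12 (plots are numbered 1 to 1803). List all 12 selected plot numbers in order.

j=1: r + 0k = 115.264 → ⌈·⌉ = 116
j=2: r + 1k = 265.514 → ⌈·⌉ = 266
j=3: r + 2k = 415.764 → ⌈·⌉ = 416
j=4: r + 3k = 566.014 → ⌈·⌉ = 567
j=5: r + 4k = 716.264 → ⌈·⌉ = 717
j=6: r + 5k = 866.514 → ⌈·⌉ = 867
j=7: r + 6k = 1016.764 → ⌈·⌉ = 1017
j=8: r + 7k = 1167.014 → ⌈·⌉ = 1168
j=9: r + 8k = 1317.264 → ⌈·⌉ = 1318
j=10: r + 9k = 1467.514 → ⌈·⌉ = 1468
j=11: r + 10k = 1617.764 → ⌈·⌉ = 1618
j=12: r + 11k = 1768.014 → ⌈·⌉ = 1769

116, 266, 416, 567, 717, 867, 1017, 1168, 1318, 1468, 1618, 1769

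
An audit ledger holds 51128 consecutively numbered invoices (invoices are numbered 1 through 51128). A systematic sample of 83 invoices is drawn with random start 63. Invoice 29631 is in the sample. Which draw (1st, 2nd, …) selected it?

k = 51128/83 = 616
position = (29631 − 63)/616 + 1 = 29568/616 + 1 = 48 + 1 = 49

49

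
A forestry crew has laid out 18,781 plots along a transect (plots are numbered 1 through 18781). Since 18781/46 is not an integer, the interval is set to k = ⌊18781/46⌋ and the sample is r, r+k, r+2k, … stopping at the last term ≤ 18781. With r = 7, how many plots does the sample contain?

47

k = ⌊18781/46⌋ = 408
Achieved size = ⌊(18781 − 7)/408⌋ + 1 = ⌊18774/408⌋ + 1 = 46 + 1 = 47
(last selection: 7 + 46×408 = 18775 ≤ 18781; next would be 19183 > 18781)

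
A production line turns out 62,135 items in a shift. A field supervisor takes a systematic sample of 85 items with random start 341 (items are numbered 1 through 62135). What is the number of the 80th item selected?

58090

k = 62135/85 = 731
80th selection = r + (80−1)·k = 341 + 79×731 = 341 + 57749 = 58090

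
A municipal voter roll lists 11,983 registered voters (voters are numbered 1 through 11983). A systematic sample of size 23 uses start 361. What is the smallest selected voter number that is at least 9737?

9739

k = 11983/23 = 521
Steps past start: ⌈(9737 − 361)/521⌉ = ⌈9376/521⌉ = 18
Selected voter: 361 + 18×521 = 9739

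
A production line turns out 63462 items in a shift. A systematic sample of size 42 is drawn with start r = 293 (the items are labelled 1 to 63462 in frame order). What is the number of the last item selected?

k = 63462/42 = 1511
42nd selection = r + (42−1)·k = 293 + 41×1511 = 293 + 61951 = 62244

62244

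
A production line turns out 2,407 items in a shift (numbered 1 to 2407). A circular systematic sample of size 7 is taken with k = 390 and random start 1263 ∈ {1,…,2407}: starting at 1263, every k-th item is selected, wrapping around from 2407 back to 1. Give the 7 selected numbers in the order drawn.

1263, 1653, 2043, 26, 416, 806, 1196

Selection 1: 1263
Selection 2: 1263 + 390 = 1653
Selection 3: 1653 + 390 = 2043
Selection 4: 2043 + 390 = 2433 → 2433 − 2407 = 26
Selection 5: 26 + 390 = 416
Selection 6: 416 + 390 = 806
Selection 7: 806 + 390 = 1196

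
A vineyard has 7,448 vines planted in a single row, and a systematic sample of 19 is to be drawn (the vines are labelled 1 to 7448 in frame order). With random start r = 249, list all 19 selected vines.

249, 641, 1033, 1425, 1817, 2209, 2601, 2993, 3385, 3777, 4169, 4561, 4953, 5345, 5737, 6129, 6521, 6913, 7305

k = N/n = 7448/19 = 392
vine 1: 249
vine 2: 249 + 392 = 641
vine 3: 641 + 392 = 1033
vine 4: 1033 + 392 = 1425
vine 5: 1425 + 392 = 1817
vine 6: 1817 + 392 = 2209
vine 7: 2209 + 392 = 2601
vine 8: 2601 + 392 = 2993
vine 9: 2993 + 392 = 3385
vine 10: 3385 + 392 = 3777
vine 11: 3777 + 392 = 4169
vine 12: 4169 + 392 = 4561
vine 13: 4561 + 392 = 4953
vine 14: 4953 + 392 = 5345
vine 15: 5345 + 392 = 5737
vine 16: 5737 + 392 = 6129
vine 17: 6129 + 392 = 6521
vine 18: 6521 + 392 = 6913
vine 19: 6913 + 392 = 7305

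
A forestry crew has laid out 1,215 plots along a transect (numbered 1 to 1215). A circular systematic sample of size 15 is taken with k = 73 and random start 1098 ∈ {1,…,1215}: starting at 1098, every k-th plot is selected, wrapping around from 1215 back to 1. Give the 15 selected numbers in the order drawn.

Selection 1: 1098
Selection 2: 1098 + 73 = 1171
Selection 3: 1171 + 73 = 1244 → 1244 − 1215 = 29
Selection 4: 29 + 73 = 102
Selection 5: 102 + 73 = 175
Selection 6: 175 + 73 = 248
Selection 7: 248 + 73 = 321
Selection 8: 321 + 73 = 394
Selection 9: 394 + 73 = 467
Selection 10: 467 + 73 = 540
Selection 11: 540 + 73 = 613
Selection 12: 613 + 73 = 686
Selection 13: 686 + 73 = 759
Selection 14: 759 + 73 = 832
Selection 15: 832 + 73 = 905

1098, 1171, 29, 102, 175, 248, 321, 394, 467, 540, 613, 686, 759, 832, 905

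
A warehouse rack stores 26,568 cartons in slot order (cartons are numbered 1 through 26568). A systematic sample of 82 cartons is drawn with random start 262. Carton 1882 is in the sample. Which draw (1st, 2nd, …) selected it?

k = 26568/82 = 324
position = (1882 − 262)/324 + 1 = 1620/324 + 1 = 5 + 1 = 6

6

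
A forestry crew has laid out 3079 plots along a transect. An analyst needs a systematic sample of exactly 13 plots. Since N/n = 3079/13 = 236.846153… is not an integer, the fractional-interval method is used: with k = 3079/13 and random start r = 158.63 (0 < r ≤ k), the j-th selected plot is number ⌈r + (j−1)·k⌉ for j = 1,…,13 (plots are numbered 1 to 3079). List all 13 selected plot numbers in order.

159, 396, 633, 870, 1107, 1343, 1580, 1817, 2054, 2291, 2528, 2764, 3001

j=1: r + 0k = 158.63 → ⌈·⌉ = 159
j=2: r + 1k = 395.476153… → ⌈·⌉ = 396
j=3: r + 2k = 632.322307… → ⌈·⌉ = 633
j=4: r + 3k = 869.168461… → ⌈·⌉ = 870
j=5: r + 4k = 1106.014615… → ⌈·⌉ = 1107
j=6: r + 5k = 1342.860769… → ⌈·⌉ = 1343
j=7: r + 6k = 1579.706923… → ⌈·⌉ = 1580
j=8: r + 7k = 1816.553076… → ⌈·⌉ = 1817
j=9: r + 8k = 2053.399230… → ⌈·⌉ = 2054
j=10: r + 9k = 2290.245384… → ⌈·⌉ = 2291
j=11: r + 10k = 2527.091538… → ⌈·⌉ = 2528
j=12: r + 11k = 2763.937692… → ⌈·⌉ = 2764
j=13: r + 12k = 3000.783846… → ⌈·⌉ = 3001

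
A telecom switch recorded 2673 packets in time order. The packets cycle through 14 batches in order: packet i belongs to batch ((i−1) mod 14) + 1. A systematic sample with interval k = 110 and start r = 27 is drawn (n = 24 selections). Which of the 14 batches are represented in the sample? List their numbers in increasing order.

1, 3, 5, 7, 9, 11, 13

Consecutive selections differ by k = 110, so their batch numbers differ by 110 mod 14 = 12.
gcd(110, 14) = 2, so the sample visits 14/2 = 7 distinct residues mod 14.
Start 27 is batch 13; the batches hit are 1, 3, 5, 7, 9, 11, 13.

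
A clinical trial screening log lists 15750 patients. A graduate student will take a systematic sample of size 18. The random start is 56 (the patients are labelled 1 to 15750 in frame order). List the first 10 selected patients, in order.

k = N/n = 15750/18 = 875
patient 1: 56
patient 2: 56 + 875 = 931
patient 3: 931 + 875 = 1806
patient 4: 1806 + 875 = 2681
patient 5: 2681 + 875 = 3556
patient 6: 3556 + 875 = 4431
patient 7: 4431 + 875 = 5306
patient 8: 5306 + 875 = 6181
patient 9: 6181 + 875 = 7056
patient 10: 7056 + 875 = 7931

56, 931, 1806, 2681, 3556, 4431, 5306, 6181, 7056, 7931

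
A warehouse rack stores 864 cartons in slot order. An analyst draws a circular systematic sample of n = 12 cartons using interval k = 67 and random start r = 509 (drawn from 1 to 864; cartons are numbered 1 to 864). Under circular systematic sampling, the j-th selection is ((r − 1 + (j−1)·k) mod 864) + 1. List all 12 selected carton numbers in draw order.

509, 576, 643, 710, 777, 844, 47, 114, 181, 248, 315, 382

Selection 1: 509
Selection 2: 509 + 67 = 576
Selection 3: 576 + 67 = 643
Selection 4: 643 + 67 = 710
Selection 5: 710 + 67 = 777
Selection 6: 777 + 67 = 844
Selection 7: 844 + 67 = 911 → 911 − 864 = 47
Selection 8: 47 + 67 = 114
Selection 9: 114 + 67 = 181
Selection 10: 181 + 67 = 248
Selection 11: 248 + 67 = 315
Selection 12: 315 + 67 = 382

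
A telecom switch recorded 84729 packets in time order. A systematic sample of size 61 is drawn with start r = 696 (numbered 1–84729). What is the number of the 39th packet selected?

k = 84729/61 = 1389
39th selection = r + (39−1)·k = 696 + 38×1389 = 696 + 52782 = 53478

53478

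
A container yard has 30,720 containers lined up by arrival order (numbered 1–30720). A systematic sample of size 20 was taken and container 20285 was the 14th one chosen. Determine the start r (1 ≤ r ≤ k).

317

k = 30720/20 = 1536
r = 20285 − (14−1)×1536 = 20285 − 19968 = 317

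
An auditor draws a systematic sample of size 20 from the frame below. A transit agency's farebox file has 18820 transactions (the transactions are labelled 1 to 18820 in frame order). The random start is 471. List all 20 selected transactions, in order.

471, 1412, 2353, 3294, 4235, 5176, 6117, 7058, 7999, 8940, 9881, 10822, 11763, 12704, 13645, 14586, 15527, 16468, 17409, 18350

k = N/n = 18820/20 = 941
transaction 1: 471
transaction 2: 471 + 941 = 1412
transaction 3: 1412 + 941 = 2353
transaction 4: 2353 + 941 = 3294
transaction 5: 3294 + 941 = 4235
transaction 6: 4235 + 941 = 5176
transaction 7: 5176 + 941 = 6117
transaction 8: 6117 + 941 = 7058
transaction 9: 7058 + 941 = 7999
transaction 10: 7999 + 941 = 8940
transaction 11: 8940 + 941 = 9881
transaction 12: 9881 + 941 = 10822
transaction 13: 10822 + 941 = 11763
transaction 14: 11763 + 941 = 12704
transaction 15: 12704 + 941 = 13645
transaction 16: 13645 + 941 = 14586
transaction 17: 14586 + 941 = 15527
transaction 18: 15527 + 941 = 16468
transaction 19: 16468 + 941 = 17409
transaction 20: 17409 + 941 = 18350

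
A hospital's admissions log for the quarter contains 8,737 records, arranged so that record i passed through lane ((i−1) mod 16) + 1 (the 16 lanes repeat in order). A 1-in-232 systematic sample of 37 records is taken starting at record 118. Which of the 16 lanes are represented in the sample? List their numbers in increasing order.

6, 14

Consecutive selections differ by k = 232, so their lane numbers differ by 232 mod 16 = 8.
gcd(232, 16) = 8, so the sample visits 16/8 = 2 distinct residues mod 16.
Start 118 is lane 6; the lanes hit are 6, 14.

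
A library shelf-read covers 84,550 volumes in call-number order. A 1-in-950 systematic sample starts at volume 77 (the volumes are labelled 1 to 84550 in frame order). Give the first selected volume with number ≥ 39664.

39977

k = 950
Steps past start: ⌈(39664 − 77)/950⌉ = ⌈39587/950⌉ = 42
Selected volume: 77 + 42×950 = 39977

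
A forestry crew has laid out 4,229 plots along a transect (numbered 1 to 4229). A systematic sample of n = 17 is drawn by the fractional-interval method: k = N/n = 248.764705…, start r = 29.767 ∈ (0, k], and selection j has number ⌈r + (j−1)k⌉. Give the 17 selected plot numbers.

30, 279, 528, 777, 1025, 1274, 1523, 1772, 2020, 2269, 2518, 2767, 3015, 3264, 3513, 3762, 4011

j=1: r + 0k = 29.767 → ⌈·⌉ = 30
j=2: r + 1k = 278.531705… → ⌈·⌉ = 279
j=3: r + 2k = 527.296411… → ⌈·⌉ = 528
j=4: r + 3k = 776.061117… → ⌈·⌉ = 777
j=5: r + 4k = 1024.825823… → ⌈·⌉ = 1025
j=6: r + 5k = 1273.590529… → ⌈·⌉ = 1274
j=7: r + 6k = 1522.355235… → ⌈·⌉ = 1523
j=8: r + 7k = 1771.119941… → ⌈·⌉ = 1772
j=9: r + 8k = 2019.884647… → ⌈·⌉ = 2020
j=10: r + 9k = 2268.649352… → ⌈·⌉ = 2269
j=11: r + 10k = 2517.414058… → ⌈·⌉ = 2518
j=12: r + 11k = 2766.178764… → ⌈·⌉ = 2767
j=13: r + 12k = 3014.943470… → ⌈·⌉ = 3015
j=14: r + 13k = 3263.708176… → ⌈·⌉ = 3264
j=15: r + 14k = 3512.472882… → ⌈·⌉ = 3513
j=16: r + 15k = 3761.237588… → ⌈·⌉ = 3762
j=17: r + 16k = 4010.002294… → ⌈·⌉ = 4011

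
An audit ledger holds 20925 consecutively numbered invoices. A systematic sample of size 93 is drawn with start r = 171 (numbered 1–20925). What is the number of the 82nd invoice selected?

18396

k = 20925/93 = 225
82nd selection = r + (82−1)·k = 171 + 81×225 = 171 + 18225 = 18396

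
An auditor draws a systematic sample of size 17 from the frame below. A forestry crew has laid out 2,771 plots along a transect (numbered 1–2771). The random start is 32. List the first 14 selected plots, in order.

k = N/n = 2771/17 = 163
plot 1: 32
plot 2: 32 + 163 = 195
plot 3: 195 + 163 = 358
plot 4: 358 + 163 = 521
plot 5: 521 + 163 = 684
plot 6: 684 + 163 = 847
plot 7: 847 + 163 = 1010
plot 8: 1010 + 163 = 1173
plot 9: 1173 + 163 = 1336
plot 10: 1336 + 163 = 1499
plot 11: 1499 + 163 = 1662
plot 12: 1662 + 163 = 1825
plot 13: 1825 + 163 = 1988
plot 14: 1988 + 163 = 2151

32, 195, 358, 521, 684, 847, 1010, 1173, 1336, 1499, 1662, 1825, 1988, 2151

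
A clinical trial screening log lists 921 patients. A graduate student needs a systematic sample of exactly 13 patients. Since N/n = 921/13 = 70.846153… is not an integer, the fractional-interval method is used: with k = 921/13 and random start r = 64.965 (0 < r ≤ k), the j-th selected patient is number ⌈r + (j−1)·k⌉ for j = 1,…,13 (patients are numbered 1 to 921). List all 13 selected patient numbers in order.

j=1: r + 0k = 64.965 → ⌈·⌉ = 65
j=2: r + 1k = 135.811153… → ⌈·⌉ = 136
j=3: r + 2k = 206.657307… → ⌈·⌉ = 207
j=4: r + 3k = 277.503461… → ⌈·⌉ = 278
j=5: r + 4k = 348.349615… → ⌈·⌉ = 349
j=6: r + 5k = 419.195769… → ⌈·⌉ = 420
j=7: r + 6k = 490.041923… → ⌈·⌉ = 491
j=8: r + 7k = 560.888076… → ⌈·⌉ = 561
j=9: r + 8k = 631.734230… → ⌈·⌉ = 632
j=10: r + 9k = 702.580384… → ⌈·⌉ = 703
j=11: r + 10k = 773.426538… → ⌈·⌉ = 774
j=12: r + 11k = 844.272692… → ⌈·⌉ = 845
j=13: r + 12k = 915.118846… → ⌈·⌉ = 916

65, 136, 207, 278, 349, 420, 491, 561, 632, 703, 774, 845, 916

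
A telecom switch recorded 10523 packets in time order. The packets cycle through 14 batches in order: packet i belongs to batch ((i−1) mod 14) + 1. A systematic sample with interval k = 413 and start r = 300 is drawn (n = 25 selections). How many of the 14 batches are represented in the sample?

2

Consecutive selections differ by k = 413, so their batch numbers differ by 413 mod 14 = 7.
gcd(413, 14) = 7, so the sample visits 14/7 = 2 distinct residues mod 14.
Start 300 is batch 6; the batches hit are 6, 13.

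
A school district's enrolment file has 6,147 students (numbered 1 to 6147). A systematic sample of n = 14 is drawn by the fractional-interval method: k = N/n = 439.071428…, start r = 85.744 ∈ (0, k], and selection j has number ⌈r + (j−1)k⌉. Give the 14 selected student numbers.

86, 525, 964, 1403, 1843, 2282, 2721, 3160, 3599, 4038, 4477, 4916, 5355, 5794

j=1: r + 0k = 85.744 → ⌈·⌉ = 86
j=2: r + 1k = 524.815428… → ⌈·⌉ = 525
j=3: r + 2k = 963.886857… → ⌈·⌉ = 964
j=4: r + 3k = 1402.958285… → ⌈·⌉ = 1403
j=5: r + 4k = 1842.029714… → ⌈·⌉ = 1843
j=6: r + 5k = 2281.101142… → ⌈·⌉ = 2282
j=7: r + 6k = 2720.172571… → ⌈·⌉ = 2721
j=8: r + 7k = 3159.244 → ⌈·⌉ = 3160
j=9: r + 8k = 3598.315428… → ⌈·⌉ = 3599
j=10: r + 9k = 4037.386857… → ⌈·⌉ = 4038
j=11: r + 10k = 4476.458285… → ⌈·⌉ = 4477
j=12: r + 11k = 4915.529714… → ⌈·⌉ = 4916
j=13: r + 12k = 5354.601142… → ⌈·⌉ = 5355
j=14: r + 13k = 5793.672571… → ⌈·⌉ = 5794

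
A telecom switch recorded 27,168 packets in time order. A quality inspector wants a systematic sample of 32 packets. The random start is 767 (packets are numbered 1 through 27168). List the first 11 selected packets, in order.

k = N/n = 27168/32 = 849
packet 1: 767
packet 2: 767 + 849 = 1616
packet 3: 1616 + 849 = 2465
packet 4: 2465 + 849 = 3314
packet 5: 3314 + 849 = 4163
packet 6: 4163 + 849 = 5012
packet 7: 5012 + 849 = 5861
packet 8: 5861 + 849 = 6710
packet 9: 6710 + 849 = 7559
packet 10: 7559 + 849 = 8408
packet 11: 8408 + 849 = 9257

767, 1616, 2465, 3314, 4163, 5012, 5861, 6710, 7559, 8408, 9257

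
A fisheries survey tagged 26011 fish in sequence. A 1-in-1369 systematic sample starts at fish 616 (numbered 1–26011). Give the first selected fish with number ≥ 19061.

k = 1369
Steps past start: ⌈(19061 − 616)/1369⌉ = ⌈18445/1369⌉ = 14
Selected fish: 616 + 14×1369 = 19782

19782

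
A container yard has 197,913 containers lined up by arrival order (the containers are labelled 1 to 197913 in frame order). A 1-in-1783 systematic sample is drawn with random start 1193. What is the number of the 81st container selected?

143833

k = 1783
81st selection = r + (81−1)·k = 1193 + 80×1783 = 1193 + 142640 = 143833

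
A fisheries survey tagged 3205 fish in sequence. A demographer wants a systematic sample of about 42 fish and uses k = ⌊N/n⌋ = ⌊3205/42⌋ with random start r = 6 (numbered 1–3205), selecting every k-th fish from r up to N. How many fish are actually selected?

43

k = ⌊3205/42⌋ = 76
Achieved size = ⌊(3205 − 6)/76⌋ + 1 = ⌊3199/76⌋ + 1 = 42 + 1 = 43
(last selection: 6 + 42×76 = 3198 ≤ 3205; next would be 3274 > 3205)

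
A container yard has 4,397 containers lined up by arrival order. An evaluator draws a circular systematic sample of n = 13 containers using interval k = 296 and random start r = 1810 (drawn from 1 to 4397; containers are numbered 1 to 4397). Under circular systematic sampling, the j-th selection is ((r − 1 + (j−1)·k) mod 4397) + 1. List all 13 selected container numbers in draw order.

Selection 1: 1810
Selection 2: 1810 + 296 = 2106
Selection 3: 2106 + 296 = 2402
Selection 4: 2402 + 296 = 2698
Selection 5: 2698 + 296 = 2994
Selection 6: 2994 + 296 = 3290
Selection 7: 3290 + 296 = 3586
Selection 8: 3586 + 296 = 3882
Selection 9: 3882 + 296 = 4178
Selection 10: 4178 + 296 = 4474 → 4474 − 4397 = 77
Selection 11: 77 + 296 = 373
Selection 12: 373 + 296 = 669
Selection 13: 669 + 296 = 965

1810, 2106, 2402, 2698, 2994, 3290, 3586, 3882, 4178, 77, 373, 669, 965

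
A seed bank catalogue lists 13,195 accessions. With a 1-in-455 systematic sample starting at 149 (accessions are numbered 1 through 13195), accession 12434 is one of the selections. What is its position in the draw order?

k = 455
position = (12434 − 149)/455 + 1 = 12285/455 + 1 = 27 + 1 = 28

28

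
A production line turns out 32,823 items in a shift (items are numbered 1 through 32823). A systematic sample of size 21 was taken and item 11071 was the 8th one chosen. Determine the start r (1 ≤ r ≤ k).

130

k = 32823/21 = 1563
r = 11071 − (8−1)×1563 = 11071 − 10941 = 130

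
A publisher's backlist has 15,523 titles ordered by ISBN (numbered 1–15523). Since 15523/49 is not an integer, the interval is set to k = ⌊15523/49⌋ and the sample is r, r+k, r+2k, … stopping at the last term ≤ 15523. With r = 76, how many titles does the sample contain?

49

k = ⌊15523/49⌋ = 316
Achieved size = ⌊(15523 − 76)/316⌋ + 1 = ⌊15447/316⌋ + 1 = 48 + 1 = 49
(last selection: 76 + 48×316 = 15244 ≤ 15523; next would be 15560 > 15523)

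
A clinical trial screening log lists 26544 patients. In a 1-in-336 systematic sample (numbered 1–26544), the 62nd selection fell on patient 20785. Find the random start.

289

k = 336
r = 20785 − (62−1)×336 = 20785 − 20496 = 289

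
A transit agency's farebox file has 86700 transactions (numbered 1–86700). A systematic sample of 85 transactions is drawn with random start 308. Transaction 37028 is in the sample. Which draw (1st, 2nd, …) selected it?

k = 86700/85 = 1020
position = (37028 − 308)/1020 + 1 = 36720/1020 + 1 = 36 + 1 = 37

37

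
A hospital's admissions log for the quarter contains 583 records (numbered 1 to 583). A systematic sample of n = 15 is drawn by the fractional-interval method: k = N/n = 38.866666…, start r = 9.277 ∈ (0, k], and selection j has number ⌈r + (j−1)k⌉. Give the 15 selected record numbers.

j=1: r + 0k = 9.277 → ⌈·⌉ = 10
j=2: r + 1k = 48.143666… → ⌈·⌉ = 49
j=3: r + 2k = 87.010333… → ⌈·⌉ = 88
j=4: r + 3k = 125.877 → ⌈·⌉ = 126
j=5: r + 4k = 164.743666… → ⌈·⌉ = 165
j=6: r + 5k = 203.610333… → ⌈·⌉ = 204
j=7: r + 6k = 242.477 → ⌈·⌉ = 243
j=8: r + 7k = 281.343666… → ⌈·⌉ = 282
j=9: r + 8k = 320.210333… → ⌈·⌉ = 321
j=10: r + 9k = 359.077 → ⌈·⌉ = 360
j=11: r + 10k = 397.943666… → ⌈·⌉ = 398
j=12: r + 11k = 436.810333… → ⌈·⌉ = 437
j=13: r + 12k = 475.677 → ⌈·⌉ = 476
j=14: r + 13k = 514.543666… → ⌈·⌉ = 515
j=15: r + 14k = 553.410333… → ⌈·⌉ = 554

10, 49, 88, 126, 165, 204, 243, 282, 321, 360, 398, 437, 476, 515, 554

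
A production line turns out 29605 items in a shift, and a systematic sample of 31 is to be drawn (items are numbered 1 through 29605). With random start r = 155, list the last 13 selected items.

k = N/n = 29605/31 = 955
19th selection = 155 + 18×955 = 17345
20th: 17345 + 955 = 18300
21st: 18300 + 955 = 19255
22nd: 19255 + 955 = 20210
23rd: 20210 + 955 = 21165
24th: 21165 + 955 = 22120
25th: 22120 + 955 = 23075
26th: 23075 + 955 = 24030
27th: 24030 + 955 = 24985
28th: 24985 + 955 = 25940
29th: 25940 + 955 = 26895
30th: 26895 + 955 = 27850
31st: 27850 + 955 = 28805

17345, 18300, 19255, 20210, 21165, 22120, 23075, 24030, 24985, 25940, 26895, 27850, 28805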